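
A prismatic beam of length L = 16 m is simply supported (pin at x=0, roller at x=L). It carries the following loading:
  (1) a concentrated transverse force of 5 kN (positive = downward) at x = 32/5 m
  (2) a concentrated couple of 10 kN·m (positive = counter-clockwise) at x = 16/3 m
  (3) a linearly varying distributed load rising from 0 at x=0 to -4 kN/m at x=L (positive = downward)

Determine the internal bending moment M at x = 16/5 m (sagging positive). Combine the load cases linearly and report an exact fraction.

M(16/5) = -2646/125 kN·m

Load 1 — point force P=5 kN at a=32/5 m (b=L-a=48/5):
  M_1 = Pbx/L  [x≤a] = 5·(48/5)·(16/5)/16 = 48/5 kN·m
Load 2 — applied couple M₀=10 kN·m at a=16/3 m (b=L-a=32/3):
  M_2 = M₀x/L  [x≤a] = 10·(16/5)/16 = 2 kN·m
Load 3 — triangular load w₀=-4 kN/m (0→w₀ over full span):
  M_3 = w₀Lx/6 - w₀x³/(6L) = (-4)·16·(16/5)/6 - (-4)·(16/5)³/(6·16) = -4096/125 kN·m
Superposition: M = Σ M_i = -2646/125 kN·m ≈ -21.168000 kN·m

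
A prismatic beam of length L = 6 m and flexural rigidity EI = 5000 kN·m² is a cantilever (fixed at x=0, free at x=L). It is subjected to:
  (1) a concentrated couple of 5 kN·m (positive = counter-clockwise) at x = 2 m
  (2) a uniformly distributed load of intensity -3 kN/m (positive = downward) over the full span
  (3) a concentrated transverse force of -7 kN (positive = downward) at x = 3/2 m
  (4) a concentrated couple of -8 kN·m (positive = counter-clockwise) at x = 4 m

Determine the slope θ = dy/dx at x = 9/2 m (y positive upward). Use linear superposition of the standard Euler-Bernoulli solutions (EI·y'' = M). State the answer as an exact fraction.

Load 1 — applied couple M₀=5 kN·m at a=2 m (b=L-a=4):
  θ_1 = M₀a/EI  [x>a] = 5·2/5000 = 1/500 rad
Load 2 — uniform load w=-3 kN/m over full span:
  θ_2 = -wx(x²-3Lx+3L²)/(6EI) = -(-3)·(9/2)·((9/2)²-3·6·(9/2)+3·6²)/(6·5000) = 1701/80000 rad
Load 3 — point force P=-7 kN at a=3/2 m (b=L-a=9/2):
  θ_3 = -Pa²/(2EI)  [x>a] = -(-7)·(3/2)²/(2·5000) = 63/40000 rad
Load 4 — applied couple M₀=-8 kN·m at a=4 m (b=L-a=2):
  θ_4 = M₀a/EI  [x>a] = (-8)·4/5000 = -4/625 rad
Superposition: θ = Σ θ_i = 59/3200 rad ≈ 0.018437 rad

θ(9/2) = 59/3200 rad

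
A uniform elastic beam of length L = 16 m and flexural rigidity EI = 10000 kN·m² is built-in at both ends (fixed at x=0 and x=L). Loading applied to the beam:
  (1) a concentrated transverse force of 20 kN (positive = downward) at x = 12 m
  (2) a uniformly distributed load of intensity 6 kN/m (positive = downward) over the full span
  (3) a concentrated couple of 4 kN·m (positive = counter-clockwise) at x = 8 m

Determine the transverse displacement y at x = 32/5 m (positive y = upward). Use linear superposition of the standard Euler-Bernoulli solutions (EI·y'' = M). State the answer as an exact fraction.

Load 1 — point force P=20 kN at a=12 m (b=L-a=4):
  y_1 = -Pb²x²(3aL-(3a+b)x)/(6L³EI)  [x≤a] = -20·4²·(32/5)²·(3·12·16-(3·12+4)·(32/5))/(6·16³·10000) = -32/1875 m
Load 2 — uniform load w=6 kN/m over full span:
  y_2 = -wx²(L-x)²/(24EI) = -6·(32/5)²·(16-(32/5))²/(24·10000) = -36864/390625 m
Load 3 — applied couple M₀=4 kN·m at a=8 m (b=L-a=8):
  y_3 = (R_Ax³/6 - M_Ax²/2)/EI  [x≤a] with R_A=3/8, M_A=1 = ((3/8)·(32/5)³/6 - 1·(32/5)²/2)/10000 = -32/78125 m
Superposition: y = Σ y_i = -131072/1171875 m ≈ -0.111848 m

y(32/5) = -131072/1171875 m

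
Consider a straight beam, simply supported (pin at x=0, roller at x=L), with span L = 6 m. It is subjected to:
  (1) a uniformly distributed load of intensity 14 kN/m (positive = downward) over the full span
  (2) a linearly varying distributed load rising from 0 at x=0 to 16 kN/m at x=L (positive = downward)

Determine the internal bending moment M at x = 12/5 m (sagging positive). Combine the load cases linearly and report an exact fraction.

Load 1 — uniform load w=14 kN/m over full span:
  M_1 = wx(L-x)/2 = 14·(12/5)·(6-(12/5))/2 = 1512/25 kN·m
Load 2 — triangular load w₀=16 kN/m (0→w₀ over full span):
  M_2 = w₀Lx/6 - w₀x³/(6L) = 16·6·(12/5)/6 - 16·(12/5)³/(6·6) = 4032/125 kN·m
Superposition: M = Σ M_i = 11592/125 kN·m ≈ 92.736000 kN·m

M(12/5) = 11592/125 kN·m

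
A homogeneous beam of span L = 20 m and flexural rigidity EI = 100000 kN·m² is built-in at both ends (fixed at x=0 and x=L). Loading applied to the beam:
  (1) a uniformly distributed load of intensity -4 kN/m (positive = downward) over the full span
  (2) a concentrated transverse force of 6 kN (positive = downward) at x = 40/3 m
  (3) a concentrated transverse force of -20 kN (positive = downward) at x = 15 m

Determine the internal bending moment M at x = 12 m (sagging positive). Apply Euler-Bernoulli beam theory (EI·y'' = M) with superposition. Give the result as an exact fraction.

Load 1 — uniform load w=-4 kN/m over full span:
  M_1 = wLx/2 - wL²/12 - wx²/2 = (-4)·20·12/2 - (-4)·20²/12 - (-4)·12²/2 = -176/3 kN·m
Load 2 — point force P=6 kN at a=40/3 m (b=L-a=20/3):
  M_2 = Pb²(3a+b)x/L³ - Pab²/L²  [x≤a] = 6·(20/3)²·(3·(40/3)+(20/3))·12/20³ - 6·(40/3)·(20/3)²/20² = 88/9 kN·m
Load 3 — point force P=-20 kN at a=15 m (b=L-a=5):
  M_3 = Pb²(3a+b)x/L³ - Pab²/L²  [x≤a] = (-20)·5²·(3·15+5)·12/20³ - (-20)·15·5²/20² = -75/4 kN·m
Superposition: M = Σ M_i = -2435/36 kN·m ≈ -67.638889 kN·m

M(12) = -2435/36 kN·m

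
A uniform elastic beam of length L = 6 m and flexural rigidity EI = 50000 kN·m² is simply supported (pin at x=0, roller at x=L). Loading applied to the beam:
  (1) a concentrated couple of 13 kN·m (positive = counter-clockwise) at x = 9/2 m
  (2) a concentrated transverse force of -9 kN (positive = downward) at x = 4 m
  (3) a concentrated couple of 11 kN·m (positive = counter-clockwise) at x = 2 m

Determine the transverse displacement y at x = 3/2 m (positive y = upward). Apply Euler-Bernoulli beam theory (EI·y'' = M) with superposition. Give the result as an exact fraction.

y(3/2) = 91/320000 m

Load 1 — applied couple M₀=13 kN·m at a=9/2 m (b=L-a=3/2):
  y_1 = (M₀x³/(6L)+C₁x)/EI  [x≤a] with C₁=M₀(3b²-L²)/(6L)=-169/16 = (13·(3/2)³/(6·6)+(-169/16)·(3/2))/50000 = -117/400000 m
Load 2 — point force P=-9 kN at a=4 m (b=L-a=2):
  y_2 = -Pbx(L²-b²-x²)/(6LEI)  [x≤a] = -(-9)·2·(3/2)·(6²-2²-(3/2)²)/(6·6·50000) = 357/800000 m
Load 3 — applied couple M₀=11 kN·m at a=2 m (b=L-a=4):
  y_3 = (M₀x³/(6L)+C₁x)/EI  [x≤a] with C₁=M₀(3b²-L²)/(6L)=11/3 = (11·(3/2)³/(6·6)+(11/3)·(3/2))/50000 = 209/1600000 m
Superposition: y = Σ y_i = 91/320000 m ≈ 0.000284 m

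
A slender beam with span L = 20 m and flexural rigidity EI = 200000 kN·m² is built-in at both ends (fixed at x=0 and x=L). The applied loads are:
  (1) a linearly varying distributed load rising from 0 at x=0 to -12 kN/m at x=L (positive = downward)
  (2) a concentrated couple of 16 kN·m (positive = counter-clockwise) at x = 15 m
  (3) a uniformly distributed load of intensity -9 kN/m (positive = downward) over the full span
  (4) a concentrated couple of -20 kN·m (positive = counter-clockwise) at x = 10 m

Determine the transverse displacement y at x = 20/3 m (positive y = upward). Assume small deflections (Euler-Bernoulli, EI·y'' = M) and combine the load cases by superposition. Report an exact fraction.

y(20/3) = 1451/60750 m

Load 1 — triangular load w₀=-12 kN/m (0→w₀ over full span):
  y_1 = -w₀x²(L-x)²(x+2L)/(120LEI) = -(-12)·(20/3)²·(20-(20/3))²·((20/3)+2·20)/(120·20·200000) = 56/6075 m
Load 2 — applied couple M₀=16 kN·m at a=15 m (b=L-a=5):
  y_2 = (R_Ax³/6 - M_Ax²/2)/EI  [x≤a] with R_A=9/10, M_A=5 = ((9/10)·(20/3)³/6 - 5·(20/3)²/2)/200000 = -1/3000 m
Load 3 — uniform load w=-9 kN/m over full span:
  y_3 = -wx²(L-x)²/(24EI) = -(-9)·(20/3)²·(20-(20/3))²/(24·200000) = 2/135 m
Load 4 — applied couple M₀=-20 kN·m at a=10 m (b=L-a=10):
  y_4 = (R_Ax³/6 - M_Ax²/2)/EI  [x≤a] with R_A=-3/2, M_A=-5 = ((-3/2)·(20/3)³/6 - (-5)·(20/3)²/2)/200000 = 1/5400 m
Superposition: y = Σ y_i = 1451/60750 m ≈ 0.023885 m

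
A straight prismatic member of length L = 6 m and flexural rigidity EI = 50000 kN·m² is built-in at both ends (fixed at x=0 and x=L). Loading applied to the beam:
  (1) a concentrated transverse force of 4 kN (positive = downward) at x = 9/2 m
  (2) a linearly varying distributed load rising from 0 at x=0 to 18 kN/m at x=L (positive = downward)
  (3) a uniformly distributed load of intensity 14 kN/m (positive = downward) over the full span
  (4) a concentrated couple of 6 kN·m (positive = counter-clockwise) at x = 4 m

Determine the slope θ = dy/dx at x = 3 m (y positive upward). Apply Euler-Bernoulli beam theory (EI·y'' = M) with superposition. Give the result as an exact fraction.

Load 1 — point force P=4 kN at a=9/2 m (b=L-a=3/2):
  θ_1 = -Pb²x(2aL-(3a+b)x)/(2L³EI)  [x≤a] = -4·(3/2)²·3·(2·(9/2)·6-(3·(9/2)+(3/2))·3)/(2·6³·50000) = -9/800000 rad
Load 2 — triangular load w₀=18 kN/m (0→w₀ over full span):
  θ_2 = -w₀(2x(L-x)(L-2x)(x+2L)+x²(L-x)²)/(120LEI) = -18·(2·3·(6-3)·(6-2·3)·(3+2·6)+3²·(6-3)²)/(120·6·50000) = -81/2000000 rad
Load 3 — uniform load w=14 kN/m over full span:
  θ_3 = -wx(L-x)(L-2x)/(12EI) = -14·3·(6-3)·(6-2·3)/(12·50000) = 0 rad
Load 4 — applied couple M₀=6 kN·m at a=4 m (b=L-a=2):
  θ_4 = (R_Ax²/2 - M_Ax)/EI  [x≤a] with R_A=4/3, M_A=2 = ((4/3)·3²/2 - 2·3)/50000 = 0 rad
Superposition: θ = Σ θ_i = -207/4000000 rad ≈ -0.000052 rad

θ(3) = -207/4000000 rad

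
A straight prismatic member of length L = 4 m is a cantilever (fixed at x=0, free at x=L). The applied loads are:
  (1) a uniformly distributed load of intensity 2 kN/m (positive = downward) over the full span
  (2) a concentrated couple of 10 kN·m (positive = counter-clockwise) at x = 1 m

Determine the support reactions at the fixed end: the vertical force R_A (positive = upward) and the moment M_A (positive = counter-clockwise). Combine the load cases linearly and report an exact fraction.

Load 1 — uniform load w=2 kN/m over full span:
  R_A = wL = 2·4 = 8 kN
  M_A = wL²/2 = 2·4²/2 = 16 kN·m
Load 2 — applied couple M₀=10 kN·m at a=1 m (b=L-a=3):
  R_A = 0 kN
  M_A = -M₀ = -10 kN·m
Superposition: R_A = 8 kN, M_A = 6 kN·m

R_A = 8 kN, M_A = 6 kN·m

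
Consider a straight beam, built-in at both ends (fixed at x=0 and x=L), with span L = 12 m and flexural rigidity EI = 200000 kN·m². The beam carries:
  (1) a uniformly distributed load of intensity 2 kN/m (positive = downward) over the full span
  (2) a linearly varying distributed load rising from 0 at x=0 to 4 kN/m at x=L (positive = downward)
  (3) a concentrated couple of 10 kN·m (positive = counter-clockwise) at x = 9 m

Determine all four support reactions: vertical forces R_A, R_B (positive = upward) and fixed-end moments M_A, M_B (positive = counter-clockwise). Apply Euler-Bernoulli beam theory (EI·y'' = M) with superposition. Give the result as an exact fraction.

R_A = 1611/80 kN, M_A = 1853/40 kN·m, R_B = 2229/80 kN, M_B = -2187/40 kN·m

Load 1 — uniform load w=2 kN/m over full span:
  R_A = wL/2 = 2·12/2 = 12 kN
  M_A = wL²/12 = 2·12²/12 = 24 kN·m
  R_B = wL/2 = 2·12/2 = 12 kN
  M_B = -wL²/12 = -2·12²/12 = -24 kN·m
Load 2 — triangular load w₀=4 kN/m (0→w₀ over full span):
  R_A = 3w₀L/20 = 3·4·12/20 = 36/5 kN
  M_A = w₀L²/30 = 4·12²/30 = 96/5 kN·m
  R_B = 7w₀L/20 = 7·4·12/20 = 84/5 kN
  M_B = -w₀L²/20 = -4·12²/20 = -144/5 kN·m
Load 3 — applied couple M₀=10 kN·m at a=9 m (b=L-a=3):
  R_A = 6M₀ab/L³ = 6·10·9·3/12³ = 15/16 kN
  M_A = M₀b(2a-b)/L² = 10·3·(2·9-3)/12² = 25/8 kN·m
  R_B = -6M₀ab/L³ = -6·10·9·3/12³ = -15/16 kN
  M_B = M₀a(2b-a)/L² = 10·9·(2·3-9)/12² = -15/8 kN·m
Superposition: R_A = 1611/80 kN, M_A = 1853/40 kN·m, R_B = 2229/80 kN, M_B = -2187/40 kN·m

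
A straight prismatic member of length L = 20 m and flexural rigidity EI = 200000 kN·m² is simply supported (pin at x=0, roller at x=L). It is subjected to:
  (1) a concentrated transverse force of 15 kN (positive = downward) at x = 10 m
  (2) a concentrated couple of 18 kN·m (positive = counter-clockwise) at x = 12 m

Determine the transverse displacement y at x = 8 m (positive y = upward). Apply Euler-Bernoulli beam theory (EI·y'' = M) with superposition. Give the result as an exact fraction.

Load 1 — point force P=15 kN at a=10 m (b=L-a=10):
  y_1 = -Pbx(L²-b²-x²)/(6LEI)  [x≤a] = -15·10·8·(20²-10²-8²)/(6·20·200000) = -59/5000 m
Load 2 — applied couple M₀=18 kN·m at a=12 m (b=L-a=8):
  y_2 = (M₀x³/(6L)+C₁x)/EI  [x≤a] with C₁=M₀(3b²-L²)/(6L)=-156/5 = (18·8³/(6·20)+(-156/5)·8)/200000 = -27/31250 m
Superposition: y = Σ y_i = -1583/125000 m ≈ -0.012664 m

y(8) = -1583/125000 m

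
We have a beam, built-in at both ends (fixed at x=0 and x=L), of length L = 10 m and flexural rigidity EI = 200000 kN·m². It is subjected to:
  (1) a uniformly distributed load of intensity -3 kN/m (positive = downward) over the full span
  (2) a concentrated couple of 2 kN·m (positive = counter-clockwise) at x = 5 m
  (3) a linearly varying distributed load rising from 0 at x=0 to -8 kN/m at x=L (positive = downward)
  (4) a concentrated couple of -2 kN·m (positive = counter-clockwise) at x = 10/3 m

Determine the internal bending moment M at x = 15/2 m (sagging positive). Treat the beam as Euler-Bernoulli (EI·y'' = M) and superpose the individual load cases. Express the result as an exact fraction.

Load 1 — uniform load w=-3 kN/m over full span:
  M_1 = wLx/2 - wL²/12 - wx²/2 = (-3)·10·(15/2)/2 - (-3)·10²/12 - (-3)·(15/2)²/2 = -25/8 kN·m
Load 2 — applied couple M₀=2 kN·m at a=5 m (b=L-a=5):
  M_2 = R_Ax - M_A - M₀  [x>a] with R_A=3/10, M_A=1/2 = (3/10)·(15/2) - (1/2) - 2 = -1/4 kN·m
Load 3 — triangular load w₀=-8 kN/m (0→w₀ over full span):
  M_3 = 3w₀Lx/20 - w₀L²/30 - w₀x³/(6L) = 3·(-8)·10·(15/2)/20 - (-8)·10²/30 - (-8)·(15/2)³/(6·10) = -85/12 kN·m
Load 4 — applied couple M₀=-2 kN·m at a=10/3 m (b=L-a=20/3):
  M_4 = R_Ax - M_A - M₀  [x>a] with R_A=-4/15, M_A=0 = (-4/15)·(15/2) - 0 - (-2) = 0 kN·m
Superposition: M = Σ M_i = -251/24 kN·m ≈ -10.458333 kN·m

M(15/2) = -251/24 kN·m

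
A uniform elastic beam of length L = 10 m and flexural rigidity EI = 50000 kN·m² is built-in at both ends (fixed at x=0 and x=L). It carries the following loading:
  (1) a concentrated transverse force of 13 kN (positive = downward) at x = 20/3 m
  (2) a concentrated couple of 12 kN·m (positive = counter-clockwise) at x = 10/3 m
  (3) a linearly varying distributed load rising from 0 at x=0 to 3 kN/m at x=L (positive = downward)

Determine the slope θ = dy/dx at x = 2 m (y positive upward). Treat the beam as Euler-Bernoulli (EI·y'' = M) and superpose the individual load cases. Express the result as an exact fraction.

θ(2) = -277/675000 rad

Load 1 — point force P=13 kN at a=20/3 m (b=L-a=10/3):
  θ_1 = -Pb²x(2aL-(3a+b)x)/(2L³EI)  [x≤a] = -13·(10/3)²·2·(2·(20/3)·10-(3·(20/3)+(10/3))·2)/(2·10³·50000) = -169/675000 rad
Load 2 — applied couple M₀=12 kN·m at a=10/3 m (b=L-a=20/3):
  θ_2 = (R_Ax²/2 - M_Ax)/EI  [x≤a] with R_A=8/5, M_A=0 = ((8/5)·2²/2 - 0·2)/50000 = 1/15625 rad
Load 3 — triangular load w₀=3 kN/m (0→w₀ over full span):
  θ_3 = -w₀(2x(L-x)(L-2x)(x+2L)+x²(L-x)²)/(120LEI) = -3·(2·2·(10-2)·(10-2·2)·(2+2·10)+2²·(10-2)²)/(120·10·50000) = -7/31250 rad
Superposition: θ = Σ θ_i = -277/675000 rad ≈ -0.000410 rad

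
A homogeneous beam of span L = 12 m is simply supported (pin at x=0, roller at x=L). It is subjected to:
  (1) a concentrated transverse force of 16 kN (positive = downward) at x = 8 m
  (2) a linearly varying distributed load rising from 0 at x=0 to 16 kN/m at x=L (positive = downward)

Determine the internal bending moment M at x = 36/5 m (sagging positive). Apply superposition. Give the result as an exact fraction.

M(36/5) = 23232/125 kN·m

Load 1 — point force P=16 kN at a=8 m (b=L-a=4):
  M_1 = Pbx/L  [x≤a] = 16·4·(36/5)/12 = 192/5 kN·m
Load 2 — triangular load w₀=16 kN/m (0→w₀ over full span):
  M_2 = w₀Lx/6 - w₀x³/(6L) = 16·12·(36/5)/6 - 16·(36/5)³/(6·12) = 18432/125 kN·m
Superposition: M = Σ M_i = 23232/125 kN·m ≈ 185.856000 kN·m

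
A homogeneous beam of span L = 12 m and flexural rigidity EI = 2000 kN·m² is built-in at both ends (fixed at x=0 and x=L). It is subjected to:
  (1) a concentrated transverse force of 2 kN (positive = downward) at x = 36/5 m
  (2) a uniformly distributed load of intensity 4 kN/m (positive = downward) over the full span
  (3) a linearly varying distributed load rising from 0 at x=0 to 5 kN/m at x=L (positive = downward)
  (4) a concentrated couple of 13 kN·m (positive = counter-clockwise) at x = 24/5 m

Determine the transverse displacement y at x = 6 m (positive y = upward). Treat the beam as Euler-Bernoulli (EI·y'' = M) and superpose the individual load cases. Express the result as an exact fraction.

y(6) = -43551/250000 m

Load 1 — point force P=2 kN at a=36/5 m (b=L-a=24/5):
  y_1 = -Pb²x²(3aL-(3a+b)x)/(6L³EI)  [x≤a] = -2·(24/5)²·6²·(3·(36/5)·12-(3·(36/5)+(24/5))·6)/(6·12³·2000) = -126/15625 m
Load 2 — uniform load w=4 kN/m over full span:
  y_2 = -wx²(L-x)²/(24EI) = -4·6²·(12-6)²/(24·2000) = -27/250 m
Load 3 — triangular load w₀=5 kN/m (0→w₀ over full span):
  y_3 = -w₀x²(L-x)²(x+2L)/(120LEI) = -5·6²·(12-6)²·(6+2·12)/(120·12·2000) = -27/400 m
Load 4 — applied couple M₀=13 kN·m at a=24/5 m (b=L-a=36/5):
  y_4 = (R_Ax³/6 - M_Ax²/2 - M₀(x-a)²/2)/EI  [x>a] with R_A=39/25, M_A=39/25 = ((39/25)·6³/6 - (39/25)·6²/2 - 13·(6-(24/5))²/2)/2000 = 117/12500 m
Superposition: y = Σ y_i = -43551/250000 m ≈ -0.174204 m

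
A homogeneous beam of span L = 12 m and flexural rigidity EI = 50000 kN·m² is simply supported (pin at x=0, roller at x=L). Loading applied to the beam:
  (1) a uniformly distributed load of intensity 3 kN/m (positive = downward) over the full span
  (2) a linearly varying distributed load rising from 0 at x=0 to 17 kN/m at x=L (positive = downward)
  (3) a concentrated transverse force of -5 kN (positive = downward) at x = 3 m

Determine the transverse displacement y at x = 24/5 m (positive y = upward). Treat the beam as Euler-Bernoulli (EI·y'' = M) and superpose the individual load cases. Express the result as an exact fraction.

Load 1 — uniform load w=3 kN/m over full span:
  y_1 = -wx(L³-2Lx²+x³)/(24EI) = -3·(24/5)·(12³-2·12·(24/5)²+(24/5)³)/(24·50000) = -30132/1953125 m
Load 2 — triangular load w₀=17 kN/m (0→w₀ over full span):
  y_2 = -w₀x(7L⁴-10L²x²+3x⁴)/(360LEI) = -17·(24/5)·(7·12⁴-10·12²·(24/5)²+3·(24/5)⁴)/(360·12·50000) = -2094876/48828125 m
Load 3 — point force P=-5 kN at a=3 m (b=L-a=9):
  y_3 = -Pa(L-x)(2Lx-a²-x²)/(6LEI)  [x>a] = -(-5)·3·(12-(24/5))·(2·12·(24/5)-3²-(24/5)²)/(6·12·50000) = 6237/2500000 m
Superposition: y = Σ y_i = -87243507/1562500000 m ≈ -0.055836 m

y(24/5) = -87243507/1562500000 m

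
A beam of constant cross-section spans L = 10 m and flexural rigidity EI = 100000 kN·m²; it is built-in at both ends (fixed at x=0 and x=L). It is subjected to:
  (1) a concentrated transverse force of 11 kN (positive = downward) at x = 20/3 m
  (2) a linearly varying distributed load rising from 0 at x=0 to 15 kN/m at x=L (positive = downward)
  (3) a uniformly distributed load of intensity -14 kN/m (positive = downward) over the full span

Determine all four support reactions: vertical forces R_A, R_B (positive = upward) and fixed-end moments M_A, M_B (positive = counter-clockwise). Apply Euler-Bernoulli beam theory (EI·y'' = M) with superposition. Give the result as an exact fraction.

Load 1 — point force P=11 kN at a=20/3 m (b=L-a=10/3):
  R_A = Pb²(3a+b)/L³ = 11·(10/3)²·(3·(20/3)+(10/3))/10³ = 77/27 kN
  M_A = Pab²/L² = 11·(20/3)·(10/3)²/10² = 220/27 kN·m
  R_B = Pa²(a+3b)/L³ = 11·(20/3)²·((20/3)+3·(10/3))/10³ = 220/27 kN
  M_B = -Pa²b/L² = -11·(20/3)²·(10/3)/10² = -440/27 kN·m
Load 2 — triangular load w₀=15 kN/m (0→w₀ over full span):
  R_A = 3w₀L/20 = 3·15·10/20 = 45/2 kN
  M_A = w₀L²/30 = 15·10²/30 = 50 kN·m
  R_B = 7w₀L/20 = 7·15·10/20 = 105/2 kN
  M_B = -w₀L²/20 = -15·10²/20 = -75 kN·m
Load 3 — uniform load w=-14 kN/m over full span:
  R_A = wL/2 = (-14)·10/2 = -70 kN
  M_A = wL²/12 = (-14)·10²/12 = -350/3 kN·m
  R_B = wL/2 = (-14)·10/2 = -70 kN
  M_B = -wL²/12 = -(-14)·10²/12 = 350/3 kN·m
Superposition: R_A = -2411/54 kN, M_A = -1580/27 kN·m, R_B = -505/54 kN, M_B = 685/27 kN·m

R_A = -2411/54 kN, M_A = -1580/27 kN·m, R_B = -505/54 kN, M_B = 685/27 kN·m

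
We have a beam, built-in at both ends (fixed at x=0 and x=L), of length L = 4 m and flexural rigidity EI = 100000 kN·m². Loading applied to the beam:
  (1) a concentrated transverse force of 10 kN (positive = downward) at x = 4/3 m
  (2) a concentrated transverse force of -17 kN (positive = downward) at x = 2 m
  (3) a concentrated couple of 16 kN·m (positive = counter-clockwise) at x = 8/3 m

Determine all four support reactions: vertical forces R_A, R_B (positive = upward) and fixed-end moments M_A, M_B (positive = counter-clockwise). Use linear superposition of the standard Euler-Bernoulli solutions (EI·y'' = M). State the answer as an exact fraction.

Load 1 — point force P=10 kN at a=4/3 m (b=L-a=8/3):
  R_A = Pb²(3a+b)/L³ = 10·(8/3)²·(3·(4/3)+(8/3))/4³ = 200/27 kN
  M_A = Pab²/L² = 10·(4/3)·(8/3)²/4² = 160/27 kN·m
  R_B = Pa²(a+3b)/L³ = 10·(4/3)²·((4/3)+3·(8/3))/4³ = 70/27 kN
  M_B = -Pa²b/L² = -10·(4/3)²·(8/3)/4² = -80/27 kN·m
Load 2 — point force P=-17 kN at a=2 m (b=L-a=2):
  R_A = Pb²(3a+b)/L³ = (-17)·2²·(3·2+2)/4³ = -17/2 kN
  M_A = Pab²/L² = (-17)·2·2²/4² = -17/2 kN·m
  R_B = Pa²(a+3b)/L³ = (-17)·2²·(2+3·2)/4³ = -17/2 kN
  M_B = -Pa²b/L² = -(-17)·2²·2/4² = 17/2 kN·m
Load 3 — applied couple M₀=16 kN·m at a=8/3 m (b=L-a=4/3):
  R_A = 6M₀ab/L³ = 6·16·(8/3)·(4/3)/4³ = 16/3 kN
  M_A = M₀b(2a-b)/L² = 16·(4/3)·(2·(8/3)-(4/3))/4² = 16/3 kN·m
  R_B = -6M₀ab/L³ = -6·16·(8/3)·(4/3)/4³ = -16/3 kN
  M_B = M₀a(2b-a)/L² = 16·(8/3)·(2·(4/3)-(8/3))/4² = 0 kN·m
Superposition: R_A = 229/54 kN, M_A = 149/54 kN·m, R_B = -607/54 kN, M_B = 299/54 kN·m

R_A = 229/54 kN, M_A = 149/54 kN·m, R_B = -607/54 kN, M_B = 299/54 kN·m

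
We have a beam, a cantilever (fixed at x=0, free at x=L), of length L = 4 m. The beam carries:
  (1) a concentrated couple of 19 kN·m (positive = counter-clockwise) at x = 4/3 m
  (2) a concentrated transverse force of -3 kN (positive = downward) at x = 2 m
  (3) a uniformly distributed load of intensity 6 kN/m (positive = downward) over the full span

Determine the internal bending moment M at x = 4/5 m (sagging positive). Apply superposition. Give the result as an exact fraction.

M(4/5) = -203/25 kN·m

Load 1 — applied couple M₀=19 kN·m at a=4/3 m (b=L-a=8/3):
  M_1 = M₀  [x≤a] = 19 = 19 kN·m
Load 2 — point force P=-3 kN at a=2 m (b=L-a=2):
  M_2 = -P(a-x)  [x≤a] = -(-3)·(2-(4/5)) = 18/5 kN·m
Load 3 — uniform load w=6 kN/m over full span:
  M_3 = -w(L-x)²/2 = -6·(4-(4/5))²/2 = -768/25 kN·m
Superposition: M = Σ M_i = -203/25 kN·m ≈ -8.120000 kN·m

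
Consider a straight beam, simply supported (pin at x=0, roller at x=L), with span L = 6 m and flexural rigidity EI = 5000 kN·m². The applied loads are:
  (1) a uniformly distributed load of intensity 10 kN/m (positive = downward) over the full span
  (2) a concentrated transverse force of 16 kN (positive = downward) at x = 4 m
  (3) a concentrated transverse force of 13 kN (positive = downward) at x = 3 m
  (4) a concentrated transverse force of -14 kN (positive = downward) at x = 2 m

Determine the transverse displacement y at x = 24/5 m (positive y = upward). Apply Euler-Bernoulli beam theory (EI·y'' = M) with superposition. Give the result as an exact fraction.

Load 1 — uniform load w=10 kN/m over full span:
  y_1 = -wx(L³-2Lx²+x³)/(24EI) = -10·(24/5)·(6³-2·6·(24/5)²+(24/5)³)/(24·5000) = -1566/78125 m
Load 2 — point force P=16 kN at a=4 m (b=L-a=2):
  y_2 = -Pa(L-x)(2Lx-a²-x²)/(6LEI)  [x>a] = -16·4·(6-(24/5))·(2·6·(24/5)-4²-(24/5)²)/(6·6·5000) = -1856/234375 m
Load 3 — point force P=13 kN at a=3 m (b=L-a=3):
  y_3 = -Pa(L-x)(2Lx-a²-x²)/(6LEI)  [x>a] = -13·3·(6-(24/5))·(2·6·(24/5)-3²-(24/5)²)/(6·6·5000) = -8307/1250000 m
Load 4 — point force P=-14 kN at a=2 m (b=L-a=4):
  y_4 = -Pa(L-x)(2Lx-a²-x²)/(6LEI)  [x>a] = -(-14)·2·(6-(24/5))·(2·6·(24/5)-2²-(24/5)²)/(6·6·5000) = 1337/234375 m
Superposition: y = Σ y_i = -36131/1250000 m ≈ -0.028905 m

y(24/5) = -36131/1250000 m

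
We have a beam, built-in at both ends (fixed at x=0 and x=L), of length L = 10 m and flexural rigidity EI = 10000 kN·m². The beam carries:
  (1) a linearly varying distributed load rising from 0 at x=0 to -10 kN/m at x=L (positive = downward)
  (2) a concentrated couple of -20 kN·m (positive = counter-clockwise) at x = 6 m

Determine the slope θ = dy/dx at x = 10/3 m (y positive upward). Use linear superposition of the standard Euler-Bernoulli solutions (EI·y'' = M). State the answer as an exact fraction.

θ(10/3) = 581/151875 rad

Load 1 — triangular load w₀=-10 kN/m (0→w₀ over full span):
  θ_1 = -w₀(2x(L-x)(L-2x)(x+2L)+x²(L-x)²)/(120LEI) = -(-10)·(2·(10/3)·(10-(10/3))·(10-2·(10/3))·((10/3)+2·10)+(10/3)²·(10-(10/3))²)/(120·10·10000) = 4/1215 rad
Load 2 — applied couple M₀=-20 kN·m at a=6 m (b=L-a=4):
  θ_2 = (R_Ax²/2 - M_Ax)/EI  [x≤a] with R_A=-72/25, M_A=-32/5 = ((-72/25)·(10/3)²/2 - (-32/5)·(10/3))/10000 = 1/1875 rad
Superposition: θ = Σ θ_i = 581/151875 rad ≈ 0.003826 rad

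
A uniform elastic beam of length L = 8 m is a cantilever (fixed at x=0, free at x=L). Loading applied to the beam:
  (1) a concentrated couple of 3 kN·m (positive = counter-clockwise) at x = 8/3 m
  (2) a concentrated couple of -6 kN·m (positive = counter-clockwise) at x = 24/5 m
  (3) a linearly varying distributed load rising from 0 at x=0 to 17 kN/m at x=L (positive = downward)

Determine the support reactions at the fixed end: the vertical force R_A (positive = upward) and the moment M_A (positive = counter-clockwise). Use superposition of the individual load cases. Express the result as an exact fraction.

Load 1 — applied couple M₀=3 kN·m at a=8/3 m (b=L-a=16/3):
  R_A = 0 kN
  M_A = -M₀ = -3 kN·m
Load 2 — applied couple M₀=-6 kN·m at a=24/5 m (b=L-a=16/5):
  R_A = 0 kN
  M_A = -M₀ = -(-6) = 6 kN·m
Load 3 — triangular load w₀=17 kN/m (0→w₀ over full span):
  R_A = w₀L/2 = 17·8/2 = 68 kN
  M_A = w₀L²/3 = 17·8²/3 = 1088/3 kN·m
Superposition: R_A = 68 kN, M_A = 1097/3 kN·m

R_A = 68 kN, M_A = 1097/3 kN·m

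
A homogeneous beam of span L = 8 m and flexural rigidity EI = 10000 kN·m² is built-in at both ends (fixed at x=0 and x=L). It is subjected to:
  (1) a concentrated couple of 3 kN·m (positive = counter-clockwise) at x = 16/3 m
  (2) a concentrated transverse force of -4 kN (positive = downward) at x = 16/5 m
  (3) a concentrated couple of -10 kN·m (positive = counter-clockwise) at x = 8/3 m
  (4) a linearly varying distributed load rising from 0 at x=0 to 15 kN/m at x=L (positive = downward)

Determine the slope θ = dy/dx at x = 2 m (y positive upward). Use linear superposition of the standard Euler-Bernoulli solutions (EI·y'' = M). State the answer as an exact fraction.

Load 1 — applied couple M₀=3 kN·m at a=16/3 m (b=L-a=8/3):
  θ_1 = (R_Ax²/2 - M_Ax)/EI  [x≤a] with R_A=1/2, M_A=1 = ((1/2)·2²/2 - 1·2)/10000 = -1/10000 rad
Load 2 — point force P=-4 kN at a=16/5 m (b=L-a=24/5):
  θ_2 = -Pb²x(2aL-(3a+b)x)/(2L³EI)  [x≤a] = -(-4)·(24/5)²·2·(2·(16/5)·8-(3·(16/5)+(24/5))·2)/(2·8³·10000) = 63/156250 rad
Load 3 — applied couple M₀=-10 kN·m at a=8/3 m (b=L-a=16/3):
  θ_3 = (R_Ax²/2 - M_Ax)/EI  [x≤a] with R_A=-5/3, M_A=0 = ((-5/3)·2²/2 - 0·2)/10000 = -1/3000 rad
Load 4 — triangular load w₀=15 kN/m (0→w₀ over full span):
  θ_4 = -w₀(2x(L-x)(L-2x)(x+2L)+x²(L-x)²)/(120LEI) = -15·(2·2·(8-2)·(8-2·2)·(2+2·8)+2²·(8-2)²)/(120·8·10000) = -117/40000 rad
Superposition: θ = Σ θ_i = -44327/15000000 rad ≈ -0.002955 rad

θ(2) = -44327/15000000 rad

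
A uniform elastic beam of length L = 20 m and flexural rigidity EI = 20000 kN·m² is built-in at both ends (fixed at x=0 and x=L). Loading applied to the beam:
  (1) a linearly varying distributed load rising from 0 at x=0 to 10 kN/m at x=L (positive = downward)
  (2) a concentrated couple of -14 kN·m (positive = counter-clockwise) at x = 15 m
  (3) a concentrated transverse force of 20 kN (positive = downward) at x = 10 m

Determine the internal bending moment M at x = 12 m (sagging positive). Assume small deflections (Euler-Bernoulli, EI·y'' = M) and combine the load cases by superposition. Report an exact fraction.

Load 1 — triangular load w₀=10 kN/m (0→w₀ over full span):
  M_1 = 3w₀Lx/20 - w₀L²/30 - w₀x³/(6L) = 3·10·20·12/20 - 10·20²/30 - 10·12³/(6·20) = 248/3 kN·m
Load 2 — applied couple M₀=-14 kN·m at a=15 m (b=L-a=5):
  M_2 = R_Ax - M_A  [x≤a] with R_A=-63/80, M_A=-35/8 = (-63/80)·12 - (-35/8) = -203/40 kN·m
Load 3 — point force P=20 kN at a=10 m (b=L-a=10):
  M_3 = Pa²(a+3b)(L-x)/L³ - Pa²b/L²  [x>a] = 20·10²·(10+3·10)·(20-12)/20³ - 20·10²·10/20² = 30 kN·m
Superposition: M = Σ M_i = 12911/120 kN·m ≈ 107.591667 kN·m

M(12) = 12911/120 kN·m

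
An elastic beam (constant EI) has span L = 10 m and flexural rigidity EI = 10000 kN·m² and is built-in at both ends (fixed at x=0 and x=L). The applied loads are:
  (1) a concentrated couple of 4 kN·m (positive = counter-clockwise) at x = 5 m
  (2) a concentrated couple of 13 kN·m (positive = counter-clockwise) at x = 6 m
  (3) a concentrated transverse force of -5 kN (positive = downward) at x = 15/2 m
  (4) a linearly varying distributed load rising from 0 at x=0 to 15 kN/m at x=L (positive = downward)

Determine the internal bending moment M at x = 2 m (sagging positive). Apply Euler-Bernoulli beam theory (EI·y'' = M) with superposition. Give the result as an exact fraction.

Load 1 — applied couple M₀=4 kN·m at a=5 m (b=L-a=5):
  M_1 = R_Ax - M_A  [x≤a] with R_A=3/5, M_A=1 = (3/5)·2 - 1 = 1/5 kN·m
Load 2 — applied couple M₀=13 kN·m at a=6 m (b=L-a=4):
  M_2 = R_Ax - M_A  [x≤a] with R_A=234/125, M_A=104/25 = (234/125)·2 - (104/25) = -52/125 kN·m
Load 3 — point force P=-5 kN at a=15/2 m (b=L-a=5/2):
  M_3 = Pb²(3a+b)x/L³ - Pab²/L²  [x≤a] = (-5)·(5/2)²·(3·(15/2)+(5/2))·2/10³ - (-5)·(15/2)·(5/2)²/10² = 25/32 kN·m
Load 4 — triangular load w₀=15 kN/m (0→w₀ over full span):
  M_4 = 3w₀Lx/20 - w₀L²/30 - w₀x³/(6L) = 3·15·10·2/20 - 15·10²/30 - 15·2³/(6·10) = -7 kN·m
Superposition: M = Σ M_i = -25739/4000 kN·m ≈ -6.434750 kN·m

M(2) = -25739/4000 kN·m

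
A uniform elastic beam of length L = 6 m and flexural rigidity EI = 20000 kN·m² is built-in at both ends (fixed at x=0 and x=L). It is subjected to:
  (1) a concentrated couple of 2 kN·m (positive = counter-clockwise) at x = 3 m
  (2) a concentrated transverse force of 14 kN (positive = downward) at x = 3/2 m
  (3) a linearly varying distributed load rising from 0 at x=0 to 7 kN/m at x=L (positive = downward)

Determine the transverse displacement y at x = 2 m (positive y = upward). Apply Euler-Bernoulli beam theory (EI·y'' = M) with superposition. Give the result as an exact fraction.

y(2) = -1549/1800000 m

Load 1 — applied couple M₀=2 kN·m at a=3 m (b=L-a=3):
  y_1 = (R_Ax³/6 - M_Ax²/2)/EI  [x≤a] with R_A=1/2, M_A=1/2 = ((1/2)·2³/6 - (1/2)·2²/2)/20000 = -1/60000 m
Load 2 — point force P=14 kN at a=3/2 m (b=L-a=9/2):
  y_2 = -Pa²(L-x)²(3bL-(3b+a)(L-x))/(6L³EI)  [x>a] = -14·(3/2)²·(6-2)²·(3·(9/2)·6-(3·(9/2)+(3/2))·(6-2))/(6·6³·20000) = -49/120000 m
Load 3 — triangular load w₀=7 kN/m (0→w₀ over full span):
  y_3 = -w₀x²(L-x)²(x+2L)/(120LEI) = -7·2²·(6-2)²·(2+2·6)/(120·6·20000) = -49/112500 m
Superposition: y = Σ y_i = -1549/1800000 m ≈ -0.000861 m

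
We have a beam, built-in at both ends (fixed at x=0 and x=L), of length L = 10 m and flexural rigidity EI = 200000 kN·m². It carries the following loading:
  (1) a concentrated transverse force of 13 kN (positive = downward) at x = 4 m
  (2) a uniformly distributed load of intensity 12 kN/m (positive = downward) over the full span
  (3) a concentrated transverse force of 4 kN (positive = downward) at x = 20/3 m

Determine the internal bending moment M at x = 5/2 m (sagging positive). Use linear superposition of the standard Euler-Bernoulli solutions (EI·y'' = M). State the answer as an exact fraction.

Load 1 — point force P=13 kN at a=4 m (b=L-a=6):
  M_1 = Pb²(3a+b)x/L³ - Pab²/L²  [x≤a] = 13·6²·(3·4+6)·(5/2)/10³ - 13·4·6²/10² = 117/50 kN·m
Load 2 — uniform load w=12 kN/m over full span:
  M_2 = wLx/2 - wL²/12 - wx²/2 = 12·10·(5/2)/2 - 12·10²/12 - 12·(5/2)²/2 = 25/2 kN·m
Load 3 — point force P=4 kN at a=20/3 m (b=L-a=10/3):
  M_3 = Pb²(3a+b)x/L³ - Pab²/L²  [x≤a] = 4·(10/3)²·(3·(20/3)+(10/3))·(5/2)/10³ - 4·(20/3)·(10/3)²/10² = -10/27 kN·m
Superposition: M = Σ M_i = 9767/675 kN·m ≈ 14.469630 kN·m

M(5/2) = 9767/675 kN·m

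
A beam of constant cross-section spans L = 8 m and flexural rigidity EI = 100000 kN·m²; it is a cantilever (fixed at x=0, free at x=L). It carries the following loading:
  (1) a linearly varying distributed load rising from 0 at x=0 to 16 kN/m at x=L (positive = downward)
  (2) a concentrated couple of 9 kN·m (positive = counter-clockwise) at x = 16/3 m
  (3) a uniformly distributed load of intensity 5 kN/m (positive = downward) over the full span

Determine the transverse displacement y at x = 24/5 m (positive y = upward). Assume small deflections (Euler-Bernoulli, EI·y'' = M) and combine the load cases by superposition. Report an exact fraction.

Load 1 — triangular load w₀=16 kN/m (0→w₀ over full span):
  y_1 = (w₀Lx³/12-w₀L²x²/6-w₀x⁵/(120L))/EI = (16·8·(24/5)³/12-16·8²·(24/5)²/6-16·(24/5)⁵/(120·8))/100000 = -1364736/48828125 m
Load 2 — applied couple M₀=9 kN·m at a=16/3 m (b=L-a=8/3):
  y_2 = M₀x²/(2EI)  [x≤a] = 9·(24/5)²/(2·100000) = 81/78125 m
Load 3 — uniform load w=5 kN/m over full span:
  y_3 = -wx²(x²-4Lx+6L²)/(24EI) = -5·(24/5)²·((24/5)²-4·8·(24/5)+6·8²)/(24·100000) = -4752/390625 m
Superposition: y = Σ y_i = -1908111/48828125 m ≈ -0.039078 m

y(24/5) = -1908111/48828125 m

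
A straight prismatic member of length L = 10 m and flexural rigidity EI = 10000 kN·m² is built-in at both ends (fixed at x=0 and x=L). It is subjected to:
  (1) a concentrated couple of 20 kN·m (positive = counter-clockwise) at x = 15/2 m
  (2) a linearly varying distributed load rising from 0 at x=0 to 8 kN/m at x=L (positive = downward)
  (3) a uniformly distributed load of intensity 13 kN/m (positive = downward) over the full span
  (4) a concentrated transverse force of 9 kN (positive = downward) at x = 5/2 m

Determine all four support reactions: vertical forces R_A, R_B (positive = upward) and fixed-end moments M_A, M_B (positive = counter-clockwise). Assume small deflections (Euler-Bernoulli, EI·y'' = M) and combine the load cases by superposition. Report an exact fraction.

R_A = 2779/32 kN, M_A = 4925/32 kN·m, R_B = 2949/32 kN, M_B = -15005/96 kN·m

Load 1 — applied couple M₀=20 kN·m at a=15/2 m (b=L-a=5/2):
  R_A = 6M₀ab/L³ = 6·20·(15/2)·(5/2)/10³ = 9/4 kN
  M_A = M₀b(2a-b)/L² = 20·(5/2)·(2·(15/2)-(5/2))/10² = 25/4 kN·m
  R_B = -6M₀ab/L³ = -6·20·(15/2)·(5/2)/10³ = -9/4 kN
  M_B = M₀a(2b-a)/L² = 20·(15/2)·(2·(5/2)-(15/2))/10² = -15/4 kN·m
Load 2 — triangular load w₀=8 kN/m (0→w₀ over full span):
  R_A = 3w₀L/20 = 3·8·10/20 = 12 kN
  M_A = w₀L²/30 = 8·10²/30 = 80/3 kN·m
  R_B = 7w₀L/20 = 7·8·10/20 = 28 kN
  M_B = -w₀L²/20 = -8·10²/20 = -40 kN·m
Load 3 — uniform load w=13 kN/m over full span:
  R_A = wL/2 = 13·10/2 = 65 kN
  M_A = wL²/12 = 13·10²/12 = 325/3 kN·m
  R_B = wL/2 = 13·10/2 = 65 kN
  M_B = -wL²/12 = -13·10²/12 = -325/3 kN·m
Load 4 — point force P=9 kN at a=5/2 m (b=L-a=15/2):
  R_A = Pb²(3a+b)/L³ = 9·(15/2)²·(3·(5/2)+(15/2))/10³ = 243/32 kN
  M_A = Pab²/L² = 9·(5/2)·(15/2)²/10² = 405/32 kN·m
  R_B = Pa²(a+3b)/L³ = 9·(5/2)²·((5/2)+3·(15/2))/10³ = 45/32 kN
  M_B = -Pa²b/L² = -9·(5/2)²·(15/2)/10² = -135/32 kN·m
Superposition: R_A = 2779/32 kN, M_A = 4925/32 kN·m, R_B = 2949/32 kN, M_B = -15005/96 kN·m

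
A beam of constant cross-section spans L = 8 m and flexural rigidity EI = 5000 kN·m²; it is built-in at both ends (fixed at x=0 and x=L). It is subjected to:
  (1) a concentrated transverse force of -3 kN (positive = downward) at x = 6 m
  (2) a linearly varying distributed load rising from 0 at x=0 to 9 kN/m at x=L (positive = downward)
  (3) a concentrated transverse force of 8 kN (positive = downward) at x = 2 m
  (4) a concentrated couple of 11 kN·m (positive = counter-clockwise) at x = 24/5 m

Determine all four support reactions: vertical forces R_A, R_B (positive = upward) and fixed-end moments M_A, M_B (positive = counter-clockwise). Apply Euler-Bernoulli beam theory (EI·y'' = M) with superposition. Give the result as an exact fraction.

Load 1 — point force P=-3 kN at a=6 m (b=L-a=2):
  R_A = Pb²(3a+b)/L³ = (-3)·2²·(3·6+2)/8³ = -15/32 kN
  M_A = Pab²/L² = (-3)·6·2²/8² = -9/8 kN·m
  R_B = Pa²(a+3b)/L³ = (-3)·6²·(6+3·2)/8³ = -81/32 kN
  M_B = -Pa²b/L² = -(-3)·6²·2/8² = 27/8 kN·m
Load 2 — triangular load w₀=9 kN/m (0→w₀ over full span):
  R_A = 3w₀L/20 = 3·9·8/20 = 54/5 kN
  M_A = w₀L²/30 = 9·8²/30 = 96/5 kN·m
  R_B = 7w₀L/20 = 7·9·8/20 = 126/5 kN
  M_B = -w₀L²/20 = -9·8²/20 = -144/5 kN·m
Load 3 — point force P=8 kN at a=2 m (b=L-a=6):
  R_A = Pb²(3a+b)/L³ = 8·6²·(3·2+6)/8³ = 27/4 kN
  M_A = Pab²/L² = 8·2·6²/8² = 9 kN·m
  R_B = Pa²(a+3b)/L³ = 8·2²·(2+3·6)/8³ = 5/4 kN
  M_B = -Pa²b/L² = -8·2²·6/8² = -3 kN·m
Load 4 — applied couple M₀=11 kN·m at a=24/5 m (b=L-a=16/5):
  R_A = 6M₀ab/L³ = 6·11·(24/5)·(16/5)/8³ = 99/50 kN
  M_A = M₀b(2a-b)/L² = 11·(16/5)·(2·(24/5)-(16/5))/8² = 88/25 kN·m
  R_B = -6M₀ab/L³ = -6·11·(24/5)·(16/5)/8³ = -99/50 kN
  M_B = M₀a(2b-a)/L² = 11·(24/5)·(2·(16/5)-(24/5))/8² = 33/25 kN·m
Superposition: R_A = 15249/800 kN, M_A = 6119/200 kN·m, R_B = 17551/800 kN, M_B = -5421/200 kN·m

R_A = 15249/800 kN, M_A = 6119/200 kN·m, R_B = 17551/800 kN, M_B = -5421/200 kN·m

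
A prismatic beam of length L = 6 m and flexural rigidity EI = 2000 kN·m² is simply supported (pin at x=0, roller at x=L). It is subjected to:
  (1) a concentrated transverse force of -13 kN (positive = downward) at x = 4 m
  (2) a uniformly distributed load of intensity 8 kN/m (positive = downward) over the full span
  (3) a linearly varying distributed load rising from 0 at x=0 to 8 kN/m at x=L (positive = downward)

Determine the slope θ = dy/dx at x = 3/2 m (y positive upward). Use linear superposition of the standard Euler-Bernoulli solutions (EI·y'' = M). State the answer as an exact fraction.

Load 1 — point force P=-13 kN at a=4 m (b=L-a=2):
  θ_1 = -Pb(L²-b²-3x²)/(6LEI)  [x≤a] = -(-13)·2·(6²-2²-3·(3/2)²)/(6·6·2000) = 1313/144000 rad
Load 2 — uniform load w=8 kN/m over full span:
  θ_2 = -w(L³-6Lx²+4x³)/(24EI) = -8·(6³-6·6·(3/2)²+4·(3/2)³)/(24·2000) = -99/4000 rad
Load 3 — triangular load w₀=8 kN/m (0→w₀ over full span):
  θ_3 = -w₀(7L⁴-30L²x²+15x⁴)/(360LEI) = -8·(7·6⁴-30·6²·(3/2)²+15·(3/2)⁴)/(360·6·2000) = -3981/320000 rad
Superposition: θ = Σ θ_i = -80849/2880000 rad ≈ -0.028073 rad

θ(3/2) = -80849/2880000 rad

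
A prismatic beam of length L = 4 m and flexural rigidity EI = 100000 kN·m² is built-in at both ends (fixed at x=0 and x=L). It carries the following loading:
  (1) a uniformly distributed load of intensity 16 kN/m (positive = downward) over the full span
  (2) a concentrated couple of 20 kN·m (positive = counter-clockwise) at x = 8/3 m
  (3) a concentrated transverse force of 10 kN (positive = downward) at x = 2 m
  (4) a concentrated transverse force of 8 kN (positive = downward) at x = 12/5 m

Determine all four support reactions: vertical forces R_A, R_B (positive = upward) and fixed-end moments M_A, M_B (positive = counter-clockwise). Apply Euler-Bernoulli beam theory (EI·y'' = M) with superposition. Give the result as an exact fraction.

R_A = 17431/375 kN, M_A = 4509/125 kN·m, R_B = 13319/375 kN, M_B = -11603/375 kN·m

Load 1 — uniform load w=16 kN/m over full span:
  R_A = wL/2 = 16·4/2 = 32 kN
  M_A = wL²/12 = 16·4²/12 = 64/3 kN·m
  R_B = wL/2 = 16·4/2 = 32 kN
  M_B = -wL²/12 = -16·4²/12 = -64/3 kN·m
Load 2 — applied couple M₀=20 kN·m at a=8/3 m (b=L-a=4/3):
  R_A = 6M₀ab/L³ = 6·20·(8/3)·(4/3)/4³ = 20/3 kN
  M_A = M₀b(2a-b)/L² = 20·(4/3)·(2·(8/3)-(4/3))/4² = 20/3 kN·m
  R_B = -6M₀ab/L³ = -6·20·(8/3)·(4/3)/4³ = -20/3 kN
  M_B = M₀a(2b-a)/L² = 20·(8/3)·(2·(4/3)-(8/3))/4² = 0 kN·m
Load 3 — point force P=10 kN at a=2 m (b=L-a=2):
  R_A = Pb²(3a+b)/L³ = 10·2²·(3·2+2)/4³ = 5 kN
  M_A = Pab²/L² = 10·2·2²/4² = 5 kN·m
  R_B = Pa²(a+3b)/L³ = 10·2²·(2+3·2)/4³ = 5 kN
  M_B = -Pa²b/L² = -10·2²·2/4² = -5 kN·m
Load 4 — point force P=8 kN at a=12/5 m (b=L-a=8/5):
  R_A = Pb²(3a+b)/L³ = 8·(8/5)²·(3·(12/5)+(8/5))/4³ = 352/125 kN
  M_A = Pab²/L² = 8·(12/5)·(8/5)²/4² = 384/125 kN·m
  R_B = Pa²(a+3b)/L³ = 8·(12/5)²·((12/5)+3·(8/5))/4³ = 648/125 kN
  M_B = -Pa²b/L² = -8·(12/5)²·(8/5)/4² = -576/125 kN·m
Superposition: R_A = 17431/375 kN, M_A = 4509/125 kN·m, R_B = 13319/375 kN, M_B = -11603/375 kN·m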